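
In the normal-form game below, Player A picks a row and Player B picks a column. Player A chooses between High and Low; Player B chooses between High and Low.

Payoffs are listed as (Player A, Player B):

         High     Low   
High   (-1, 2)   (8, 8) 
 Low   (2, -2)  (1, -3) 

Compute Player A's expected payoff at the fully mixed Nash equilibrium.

17/10

First find y, the probability Player B plays High, from Player A's indifference between High and Low: −y + 8(1−y) = 2y + (1−y), giving y = 7/10.
Since Player A is indifferent in equilibrium, Player A's expected payoff equals the payoff from either row against (7/10, 3/10). Using High: −(7/10) + 8(3/10) = 17/10.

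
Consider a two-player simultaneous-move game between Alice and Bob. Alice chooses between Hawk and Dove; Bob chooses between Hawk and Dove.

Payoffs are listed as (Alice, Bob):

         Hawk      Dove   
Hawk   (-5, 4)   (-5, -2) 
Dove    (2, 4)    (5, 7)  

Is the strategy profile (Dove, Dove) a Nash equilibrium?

Yes

At (Dove, Dove), Alice earns 5; switching to Hawk would give -5, so Alice has no profitable deviation.
Bob earns 7; switching to Hawk would give 4, so Bob has no profitable deviation.
Neither player can gain by a unilateral deviation, so this profile is a Nash equilibrium.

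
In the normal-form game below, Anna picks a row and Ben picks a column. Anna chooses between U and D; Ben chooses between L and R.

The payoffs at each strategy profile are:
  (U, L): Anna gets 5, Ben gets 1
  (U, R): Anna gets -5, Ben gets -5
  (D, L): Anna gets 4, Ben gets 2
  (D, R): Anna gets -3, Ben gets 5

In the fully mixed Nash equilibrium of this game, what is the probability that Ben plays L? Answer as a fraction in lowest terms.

2/3

Let y be the probability that Ben plays L. In a completely mixed equilibrium, Anna must be indifferent between U and D.
Anna's expected payoff from U is 5y − 5(1−y); from D it is 4y − 3(1−y).
Setting these equal: 10y − 5 = 7y − 3, so y = 2/3.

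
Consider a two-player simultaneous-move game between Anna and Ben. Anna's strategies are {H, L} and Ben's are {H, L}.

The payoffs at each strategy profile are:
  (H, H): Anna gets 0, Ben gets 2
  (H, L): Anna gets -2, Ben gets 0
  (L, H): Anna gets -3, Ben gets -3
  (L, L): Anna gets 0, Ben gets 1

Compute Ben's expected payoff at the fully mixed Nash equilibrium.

First find x, the probability Anna plays H, from Ben's indifference between H and L: 2x − 3(1−x) = (1−x), giving x = 2/3.
Since Ben is indifferent in equilibrium, Ben's expected payoff equals the payoff from either column against (2/3, 1/3). Using H: 2(2/3) − 3(1/3) = 1/3.

1/3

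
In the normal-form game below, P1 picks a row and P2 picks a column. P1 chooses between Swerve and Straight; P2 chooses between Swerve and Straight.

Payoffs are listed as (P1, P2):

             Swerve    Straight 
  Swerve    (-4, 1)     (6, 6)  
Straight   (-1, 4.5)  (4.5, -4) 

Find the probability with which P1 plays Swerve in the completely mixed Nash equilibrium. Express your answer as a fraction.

17/27

Let p be the probability that P1 plays Swerve. In a completely mixed equilibrium, P2 must be indifferent between Swerve and Straight.
P2's expected payoff from Swerve is p + 4.5(1−p); from Straight it is 6p − 4(1−p).
Setting these equal: −3.5p + 4.5 = 10p − 4, so p = 17/27.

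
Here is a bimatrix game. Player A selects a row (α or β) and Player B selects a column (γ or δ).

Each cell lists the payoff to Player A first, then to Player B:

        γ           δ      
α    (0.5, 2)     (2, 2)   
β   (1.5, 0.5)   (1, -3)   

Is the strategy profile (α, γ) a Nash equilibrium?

At (α, γ), Player A earns 0.5; switching to β would give 1.5, so Player A would deviate.
Player B earns 2; switching to δ would give 2, so Player B has no profitable deviation.
Since at least one player can profitably deviate, this is not a Nash equilibrium.

No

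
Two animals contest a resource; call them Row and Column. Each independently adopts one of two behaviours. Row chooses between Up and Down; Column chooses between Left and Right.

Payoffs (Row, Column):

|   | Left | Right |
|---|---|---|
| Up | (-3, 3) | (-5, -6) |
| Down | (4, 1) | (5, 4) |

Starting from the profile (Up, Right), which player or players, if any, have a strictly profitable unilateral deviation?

Row at (Up, Right) earns -5; deviating to Down yields 5 — a strict improvement.
Column earns -6; deviating to Left yields 3 — a strict improvement.
Both Row and Column have strictly profitable deviations.

Both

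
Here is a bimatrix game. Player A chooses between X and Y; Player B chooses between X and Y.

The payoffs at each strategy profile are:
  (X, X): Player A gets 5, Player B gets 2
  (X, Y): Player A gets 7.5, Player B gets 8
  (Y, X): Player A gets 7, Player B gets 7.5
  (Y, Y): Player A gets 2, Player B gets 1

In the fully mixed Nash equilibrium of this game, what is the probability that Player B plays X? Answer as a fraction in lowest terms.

Let c be the probability that Player B plays X. In a completely mixed equilibrium, Player A must be indifferent between X and Y.
Player A's expected payoff from X is 5c + 7.5(1−c); from Y it is 7c + 2(1−c).
Setting these equal: −2.5c + 7.5 = 5c + 2, so c = 11/15.

11/15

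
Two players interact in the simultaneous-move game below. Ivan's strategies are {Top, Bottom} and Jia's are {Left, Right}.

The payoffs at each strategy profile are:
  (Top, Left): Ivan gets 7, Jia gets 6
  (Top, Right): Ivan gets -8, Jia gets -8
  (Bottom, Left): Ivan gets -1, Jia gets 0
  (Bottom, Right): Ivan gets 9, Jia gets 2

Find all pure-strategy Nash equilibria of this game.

(Top, Left) and (Bottom, Right)

(Top, Left): Ivan gets 7 ≥ -1 from Bottom, and Jia gets 6 ≥ -8 from Right — Nash equilibrium.
(Top, Right): Ivan prefers Bottom (9 > -8); Jia prefers Left (6 > -8) — not an equilibrium.
(Bottom, Left): Ivan prefers Top (7 > -1); Jia prefers Right (2 > 0) — not an equilibrium.
(Bottom, Right): Ivan gets 9 ≥ -8 from Top, and Jia gets 2 ≥ 0 from Left — Nash equilibrium.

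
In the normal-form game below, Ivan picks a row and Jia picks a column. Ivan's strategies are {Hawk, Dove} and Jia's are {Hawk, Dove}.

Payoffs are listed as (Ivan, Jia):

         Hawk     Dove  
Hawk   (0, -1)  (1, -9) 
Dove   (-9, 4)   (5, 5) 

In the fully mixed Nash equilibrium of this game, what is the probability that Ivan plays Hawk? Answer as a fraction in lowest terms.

Let p be the probability that Ivan plays Hawk. In a completely mixed equilibrium, Jia must be indifferent between Hawk and Dove.
Jia's expected payoff from Hawk is −p + 4(1−p); from Dove it is −9p + 5(1−p).
Setting these equal: −5p + 4 = −14p + 5, so p = 1/9.

1/9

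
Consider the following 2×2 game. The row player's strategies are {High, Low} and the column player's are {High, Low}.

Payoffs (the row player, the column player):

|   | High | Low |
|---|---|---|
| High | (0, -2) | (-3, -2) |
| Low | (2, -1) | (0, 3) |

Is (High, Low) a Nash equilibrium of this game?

At (High, Low), the row player earns -3; switching to Low would give 0, so the row player would deviate.
The column player earns -2; switching to High would give -2, so the column player has no profitable deviation.
Since at least one player can profitably deviate, this is not a Nash equilibrium.

No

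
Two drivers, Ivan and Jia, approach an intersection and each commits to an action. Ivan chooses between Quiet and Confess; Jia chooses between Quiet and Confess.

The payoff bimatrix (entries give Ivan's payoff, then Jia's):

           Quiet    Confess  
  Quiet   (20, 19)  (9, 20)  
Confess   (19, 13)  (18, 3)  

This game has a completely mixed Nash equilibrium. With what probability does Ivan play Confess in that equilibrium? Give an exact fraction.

1/11

Let p be the probability that Ivan plays Quiet. In a completely mixed equilibrium, Jia must be indifferent between Quiet and Confess.
Jia's expected payoff from Quiet is 19p + 13(1−p); from Confess it is 20p + 3(1−p).
Setting these equal: 6p + 13 = 17p + 3, so p = 10/11.
Therefore Ivan plays Confess with probability 1 − 10/11 = 1/11.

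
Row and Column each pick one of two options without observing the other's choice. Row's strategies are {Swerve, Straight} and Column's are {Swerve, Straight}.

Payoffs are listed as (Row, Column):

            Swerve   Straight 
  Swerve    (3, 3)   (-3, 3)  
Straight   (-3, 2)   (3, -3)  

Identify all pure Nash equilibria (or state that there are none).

(Swerve, Swerve): Row gets 3 ≥ -3 from Straight, and Column gets 3 ≥ 3 from Straight — Nash equilibrium.
(Swerve, Straight): Row prefers Straight (3 > -3) — not an equilibrium.
(Straight, Swerve): Row prefers Swerve (3 > -3) — not an equilibrium.
(Straight, Straight): Column prefers Swerve (2 > -3) — not an equilibrium.

(Swerve, Swerve)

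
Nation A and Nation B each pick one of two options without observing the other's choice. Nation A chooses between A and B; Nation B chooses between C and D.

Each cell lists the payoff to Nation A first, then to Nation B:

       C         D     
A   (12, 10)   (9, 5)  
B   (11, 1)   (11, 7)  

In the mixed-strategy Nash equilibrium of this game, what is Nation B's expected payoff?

First find x, the probability Nation A plays A, from Nation B's indifference between C and D: 10x + (1−x) = 5x + 7(1−x), giving x = 6/11.
Since Nation B is indifferent in equilibrium, Nation B's expected payoff equals the payoff from either column against (6/11, 5/11). Using C: 10(6/11) + (5/11) = 65/11.

65/11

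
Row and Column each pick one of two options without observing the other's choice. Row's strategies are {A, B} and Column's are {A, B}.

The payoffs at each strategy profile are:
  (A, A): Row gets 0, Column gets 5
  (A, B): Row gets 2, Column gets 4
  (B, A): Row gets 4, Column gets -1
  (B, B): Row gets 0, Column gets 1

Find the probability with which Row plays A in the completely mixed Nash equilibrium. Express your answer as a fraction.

Let x be the probability that Row plays A. In a completely mixed equilibrium, Column must be indifferent between A and B.
Column's expected payoff from A is 5x − (1−x); from B it is 4x + (1−x).
Setting these equal: 6x − 1 = 3x + 1, so x = 2/3.

2/3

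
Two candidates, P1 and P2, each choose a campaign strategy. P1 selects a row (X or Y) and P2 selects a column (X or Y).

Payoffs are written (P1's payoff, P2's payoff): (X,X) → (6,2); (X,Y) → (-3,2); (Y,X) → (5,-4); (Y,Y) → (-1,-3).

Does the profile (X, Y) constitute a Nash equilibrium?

No

At (X, Y), P1 earns -3; switching to Y would give -1, so P1 would deviate.
P2 earns 2; switching to X would give 2, so P2 has no profitable deviation.
Since at least one player can profitably deviate, this is not a Nash equilibrium.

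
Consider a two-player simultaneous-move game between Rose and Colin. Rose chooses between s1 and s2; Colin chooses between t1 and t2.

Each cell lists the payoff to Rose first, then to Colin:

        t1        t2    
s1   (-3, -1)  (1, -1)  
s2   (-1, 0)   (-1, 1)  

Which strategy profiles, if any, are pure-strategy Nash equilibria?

(s1, t1): Rose prefers s2 (-1 > -3) — not an equilibrium.
(s1, t2): Rose gets 1 ≥ -1 from s2, and Colin gets -1 ≥ -1 from t1 — Nash equilibrium.
(s2, t1): Colin prefers t2 (1 > 0) — not an equilibrium.
(s2, t2): Rose prefers s1 (1 > -1) — not an equilibrium.

(s1, t2)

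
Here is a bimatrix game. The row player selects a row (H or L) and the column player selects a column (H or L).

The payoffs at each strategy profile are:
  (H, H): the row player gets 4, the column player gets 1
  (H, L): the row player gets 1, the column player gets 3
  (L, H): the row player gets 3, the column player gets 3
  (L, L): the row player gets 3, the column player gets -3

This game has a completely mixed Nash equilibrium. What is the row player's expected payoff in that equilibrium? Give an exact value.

First find q, the probability the column player plays H, from the row player's indifference between H and L: 4q + (1−q) = 3q + 3(1−q), giving q = 2/3.
Since the row player is indifferent in equilibrium, the row player's expected payoff equals the payoff from either row against (2/3, 1/3). Using H: 4(2/3) + (1/3) = 3.

3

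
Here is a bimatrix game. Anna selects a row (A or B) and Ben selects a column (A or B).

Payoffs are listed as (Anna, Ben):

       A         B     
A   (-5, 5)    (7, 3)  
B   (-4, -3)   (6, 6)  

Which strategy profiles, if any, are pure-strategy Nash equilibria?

none

(A, A): Anna prefers B (-4 > -5) — not an equilibrium.
(A, B): Ben prefers A (5 > 3) — not an equilibrium.
(B, A): Ben prefers B (6 > -3) — not an equilibrium.
(B, B): Anna prefers A (7 > 6) — not an equilibrium.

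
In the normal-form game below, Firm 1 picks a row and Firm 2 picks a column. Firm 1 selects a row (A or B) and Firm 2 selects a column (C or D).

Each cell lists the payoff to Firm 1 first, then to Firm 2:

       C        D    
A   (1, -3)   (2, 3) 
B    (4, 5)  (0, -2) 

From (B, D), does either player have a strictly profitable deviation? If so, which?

Both

Firm 1 at (B, D) earns 0; deviating to A yields 2 — a strict improvement.
Firm 2 earns -2; deviating to C yields 5 — a strict improvement.
Both Firm 1 and Firm 2 have strictly profitable deviations.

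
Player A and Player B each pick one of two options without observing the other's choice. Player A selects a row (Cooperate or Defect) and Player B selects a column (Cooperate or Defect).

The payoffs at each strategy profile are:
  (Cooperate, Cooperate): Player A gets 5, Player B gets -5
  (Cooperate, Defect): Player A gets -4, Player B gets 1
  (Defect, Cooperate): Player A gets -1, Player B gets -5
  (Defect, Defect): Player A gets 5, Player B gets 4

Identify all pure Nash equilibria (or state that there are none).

(Cooperate, Cooperate): Player B prefers Defect (1 > -5) — not an equilibrium.
(Cooperate, Defect): Player A prefers Defect (5 > -4) — not an equilibrium.
(Defect, Cooperate): Player A prefers Cooperate (5 > -1); Player B prefers Defect (4 > -5) — not an equilibrium.
(Defect, Defect): Player A gets 5 ≥ -4 from Cooperate, and Player B gets 4 ≥ -5 from Cooperate — Nash equilibrium.

(Defect, Defect)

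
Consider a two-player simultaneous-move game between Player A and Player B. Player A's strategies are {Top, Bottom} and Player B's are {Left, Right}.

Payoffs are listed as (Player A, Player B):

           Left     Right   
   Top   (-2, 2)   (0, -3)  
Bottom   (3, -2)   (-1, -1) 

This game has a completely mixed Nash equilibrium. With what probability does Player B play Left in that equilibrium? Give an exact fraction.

Let q be the probability that Player B plays Left. In a completely mixed equilibrium, Player A must be indifferent between Top and Bottom.
Player A's expected payoff from Top is −2q; from Bottom it is 3q − (1−q).
Setting these equal: −2q = 4q − 1, so q = 1/6.

1/6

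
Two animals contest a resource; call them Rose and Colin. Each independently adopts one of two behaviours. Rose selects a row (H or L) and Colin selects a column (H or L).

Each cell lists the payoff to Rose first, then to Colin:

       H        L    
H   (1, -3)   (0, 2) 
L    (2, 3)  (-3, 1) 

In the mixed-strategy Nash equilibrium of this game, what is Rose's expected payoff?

3/4

First find q, the probability Colin plays H, from Rose's indifference between H and L: q = 2q − 3(1−q), giving q = 3/4.
Since Rose is indifferent in equilibrium, Rose's expected payoff equals the payoff from either row against (3/4, 1/4). Using H: (3/4) = 3/4.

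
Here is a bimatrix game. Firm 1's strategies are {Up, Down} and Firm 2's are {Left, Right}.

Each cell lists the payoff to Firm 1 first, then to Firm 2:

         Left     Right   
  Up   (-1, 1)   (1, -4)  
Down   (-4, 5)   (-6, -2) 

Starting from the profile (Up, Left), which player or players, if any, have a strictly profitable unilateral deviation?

Firm 1 at (Up, Left) earns -1; deviating to Down yields -4 — not better.
Firm 2 earns 1; deviating to Right yields -4 — not better.
Neither player can strictly improve; the profile is a Nash equilibrium.

Neither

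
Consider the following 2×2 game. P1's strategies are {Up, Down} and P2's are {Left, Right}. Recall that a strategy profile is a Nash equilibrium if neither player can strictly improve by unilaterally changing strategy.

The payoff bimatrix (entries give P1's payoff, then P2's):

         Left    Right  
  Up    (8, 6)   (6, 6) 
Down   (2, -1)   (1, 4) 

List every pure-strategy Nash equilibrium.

(Up, Left): P1 gets 8 ≥ 2 from Down, and P2 gets 6 ≥ 6 from Right — Nash equilibrium.
(Up, Right): P1 gets 6 ≥ 1 from Down, and P2 gets 6 ≥ 6 from Left — Nash equilibrium.
(Down, Left): P1 prefers Up (8 > 2); P2 prefers Right (4 > -1) — not an equilibrium.
(Down, Right): P1 prefers Up (6 > 1) — not an equilibrium.

(Up, Left) and (Up, Right)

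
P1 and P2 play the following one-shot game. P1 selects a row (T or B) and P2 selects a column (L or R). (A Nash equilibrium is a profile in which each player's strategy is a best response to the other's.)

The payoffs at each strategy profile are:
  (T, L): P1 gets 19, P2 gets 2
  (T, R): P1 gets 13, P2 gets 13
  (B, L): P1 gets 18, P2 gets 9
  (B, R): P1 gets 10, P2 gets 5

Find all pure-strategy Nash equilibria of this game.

(T, R)

(T, L): P2 prefers R (13 > 2) — not an equilibrium.
(T, R): P1 gets 13 ≥ 10 from B, and P2 gets 13 ≥ 2 from L — Nash equilibrium.
(B, L): P1 prefers T (19 > 18) — not an equilibrium.
(B, R): P1 prefers T (13 > 10); P2 prefers L (9 > 5) — not an equilibrium.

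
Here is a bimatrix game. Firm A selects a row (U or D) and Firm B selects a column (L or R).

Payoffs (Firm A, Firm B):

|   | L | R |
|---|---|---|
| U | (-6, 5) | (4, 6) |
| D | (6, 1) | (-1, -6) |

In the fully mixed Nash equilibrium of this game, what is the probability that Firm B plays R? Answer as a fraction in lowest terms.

Let q be the probability that Firm B plays L. In a completely mixed equilibrium, Firm A must be indifferent between U and D.
Firm A's expected payoff from U is −6q + 4(1−q); from D it is 6q − (1−q).
Setting these equal: −10q + 4 = 7q − 1, so q = 5/17.
Therefore Firm B plays R with probability 1 − 5/17 = 12/17.

12/17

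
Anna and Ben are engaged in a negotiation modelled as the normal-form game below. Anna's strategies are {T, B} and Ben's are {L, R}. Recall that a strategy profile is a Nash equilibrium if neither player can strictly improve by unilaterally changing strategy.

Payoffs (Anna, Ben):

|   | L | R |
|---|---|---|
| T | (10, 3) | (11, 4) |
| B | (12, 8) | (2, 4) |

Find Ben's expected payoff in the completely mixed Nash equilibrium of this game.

4

First find p, the probability Anna plays T, from Ben's indifference between L and R: 3p + 8(1−p) = 4p + 4(1−p), giving p = 4/5.
Since Ben is indifferent in equilibrium, Ben's expected payoff equals the payoff from either column against (4/5, 1/5). Using L: 3(4/5) + 8(1/5) = 4.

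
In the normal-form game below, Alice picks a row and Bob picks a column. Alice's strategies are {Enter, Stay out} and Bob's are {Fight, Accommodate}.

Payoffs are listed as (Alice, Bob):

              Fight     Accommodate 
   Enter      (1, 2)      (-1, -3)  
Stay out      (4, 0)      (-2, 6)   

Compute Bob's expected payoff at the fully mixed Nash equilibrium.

12/11

First find x, the probability Alice plays Enter, from Bob's indifference between Fight and Accommodate: 2x = −3x + 6(1−x), giving x = 6/11.
Since Bob is indifferent in equilibrium, Bob's expected payoff equals the payoff from either column against (6/11, 5/11). Using Fight: 2(6/11) = 12/11.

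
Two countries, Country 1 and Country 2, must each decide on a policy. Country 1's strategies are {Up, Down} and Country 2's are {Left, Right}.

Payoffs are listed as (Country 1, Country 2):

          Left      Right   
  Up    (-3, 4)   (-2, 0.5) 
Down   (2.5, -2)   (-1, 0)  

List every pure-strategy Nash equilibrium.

(Down, Right)

(Up, Left): Country 1 prefers Down (2.5 > -3) — not an equilibrium.
(Up, Right): Country 1 prefers Down (-1 > -2); Country 2 prefers Left (4 > 0.5) — not an equilibrium.
(Down, Left): Country 2 prefers Right (0 > -2) — not an equilibrium.
(Down, Right): Country 1 gets -1 ≥ -2 from Up, and Country 2 gets 0 ≥ -2 from Left — Nash equilibrium.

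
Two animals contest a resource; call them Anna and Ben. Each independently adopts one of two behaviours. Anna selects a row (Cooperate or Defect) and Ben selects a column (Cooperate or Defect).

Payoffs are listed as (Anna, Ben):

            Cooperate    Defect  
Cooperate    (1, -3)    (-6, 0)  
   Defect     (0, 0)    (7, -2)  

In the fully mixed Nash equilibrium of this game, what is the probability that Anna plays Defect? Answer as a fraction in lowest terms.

Let r be the probability that Anna plays Cooperate. In a completely mixed equilibrium, Ben must be indifferent between Cooperate and Defect.
Ben's expected payoff from Cooperate is −3r; from Defect it is −2(1−r).
Setting these equal: −3r = 2r − 2, so r = 2/5.
Therefore Anna plays Defect with probability 1 − 2/5 = 3/5.

3/5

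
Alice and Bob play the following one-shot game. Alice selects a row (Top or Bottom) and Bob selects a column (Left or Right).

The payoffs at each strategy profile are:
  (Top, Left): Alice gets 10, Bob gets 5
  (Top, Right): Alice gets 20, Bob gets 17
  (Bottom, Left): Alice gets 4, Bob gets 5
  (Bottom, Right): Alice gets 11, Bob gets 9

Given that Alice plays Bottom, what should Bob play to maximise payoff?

Against Bottom, Bob earns 5 from Left and 9 from Right.
So Right is the best response.

Right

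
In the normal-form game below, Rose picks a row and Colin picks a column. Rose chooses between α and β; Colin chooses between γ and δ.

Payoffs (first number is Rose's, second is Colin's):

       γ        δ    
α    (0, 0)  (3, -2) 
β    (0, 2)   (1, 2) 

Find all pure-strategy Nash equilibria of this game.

(α, γ) and (β, γ)

(α, γ): Rose gets 0 ≥ 0 from β, and Colin gets 0 ≥ -2 from δ — Nash equilibrium.
(α, δ): Colin prefers γ (0 > -2) — not an equilibrium.
(β, γ): Rose gets 0 ≥ 0 from α, and Colin gets 2 ≥ 2 from δ — Nash equilibrium.
(β, δ): Rose prefers α (3 > 1) — not an equilibrium.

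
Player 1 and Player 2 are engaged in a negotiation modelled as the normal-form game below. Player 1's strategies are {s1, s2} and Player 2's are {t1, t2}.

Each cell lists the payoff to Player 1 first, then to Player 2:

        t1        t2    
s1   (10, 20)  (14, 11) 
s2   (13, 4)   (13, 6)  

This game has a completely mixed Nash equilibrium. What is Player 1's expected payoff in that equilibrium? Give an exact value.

First find q, the probability Player 2 plays t1, from Player 1's indifference between s1 and s2: 10q + 14(1−q) = 13q + 13(1−q), giving q = 1/4.
Since Player 1 is indifferent in equilibrium, Player 1's expected payoff equals the payoff from either row against (1/4, 3/4). Using s1: 10(1/4) + 14(3/4) = 13.

13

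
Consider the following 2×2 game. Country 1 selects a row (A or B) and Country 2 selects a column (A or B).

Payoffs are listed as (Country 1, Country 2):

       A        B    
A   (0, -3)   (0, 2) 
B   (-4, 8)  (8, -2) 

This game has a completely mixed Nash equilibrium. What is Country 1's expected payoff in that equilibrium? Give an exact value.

First find q, the probability Country 2 plays A, from Country 1's indifference between A and B: 0 = −4q + 8(1−q), giving q = 2/3.
Since Country 1 is indifferent in equilibrium, Country 1's expected payoff equals the payoff from either row against (2/3, 1/3). Using A: 0 = 0.

0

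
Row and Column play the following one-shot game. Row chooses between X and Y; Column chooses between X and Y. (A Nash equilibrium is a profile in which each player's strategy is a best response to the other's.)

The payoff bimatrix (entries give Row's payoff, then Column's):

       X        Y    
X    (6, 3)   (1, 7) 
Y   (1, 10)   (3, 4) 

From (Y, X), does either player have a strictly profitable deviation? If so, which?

Row

Row at (Y, X) earns 1; deviating to X yields 6 — a strict improvement.
Column earns 10; deviating to Y yields 4 — not better.
Only Row has a strictly profitable deviation.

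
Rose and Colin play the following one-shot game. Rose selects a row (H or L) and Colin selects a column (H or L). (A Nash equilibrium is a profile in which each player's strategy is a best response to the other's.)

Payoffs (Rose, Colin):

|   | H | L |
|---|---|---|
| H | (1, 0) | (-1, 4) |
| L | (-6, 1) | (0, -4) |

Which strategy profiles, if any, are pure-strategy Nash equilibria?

none

(H, H): Colin prefers L (4 > 0) — not an equilibrium.
(H, L): Rose prefers L (0 > -1) — not an equilibrium.
(L, H): Rose prefers H (1 > -6) — not an equilibrium.
(L, L): Colin prefers H (1 > -4) — not an equilibrium.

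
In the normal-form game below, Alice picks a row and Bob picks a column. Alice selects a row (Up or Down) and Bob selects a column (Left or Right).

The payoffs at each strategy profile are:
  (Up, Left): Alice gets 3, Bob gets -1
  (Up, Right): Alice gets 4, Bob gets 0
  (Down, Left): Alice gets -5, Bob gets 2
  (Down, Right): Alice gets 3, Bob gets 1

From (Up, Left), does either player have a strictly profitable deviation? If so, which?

Bob

Alice at (Up, Left) earns 3; deviating to Down yields -5 — not better.
Bob earns -1; deviating to Right yields 0 — a strict improvement.
Only Bob has a strictly profitable deviation.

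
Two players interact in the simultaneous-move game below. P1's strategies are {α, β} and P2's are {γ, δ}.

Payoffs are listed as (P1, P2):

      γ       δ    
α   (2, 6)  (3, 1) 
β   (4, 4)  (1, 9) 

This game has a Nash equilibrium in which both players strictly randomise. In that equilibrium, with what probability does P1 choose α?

Let x be the probability that P1 plays α. In a completely mixed equilibrium, P2 must be indifferent between γ and δ.
P2's expected payoff from γ is 6x + 4(1−x); from δ it is x + 9(1−x).
Setting these equal: 2x + 4 = −8x + 9, so x = 1/2.

1/2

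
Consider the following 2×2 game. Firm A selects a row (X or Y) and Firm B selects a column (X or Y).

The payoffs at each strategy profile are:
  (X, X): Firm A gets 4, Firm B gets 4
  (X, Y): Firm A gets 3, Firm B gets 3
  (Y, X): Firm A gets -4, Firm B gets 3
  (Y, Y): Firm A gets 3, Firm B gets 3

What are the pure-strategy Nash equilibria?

(X, X): Firm A gets 4 ≥ -4 from Y, and Firm B gets 4 ≥ 3 from Y — Nash equilibrium.
(X, Y): Firm B prefers X (4 > 3) — not an equilibrium.
(Y, X): Firm A prefers X (4 > -4) — not an equilibrium.
(Y, Y): Firm A gets 3 ≥ 3 from X, and Firm B gets 3 ≥ 3 from X — Nash equilibrium.

(X, X) and (Y, Y)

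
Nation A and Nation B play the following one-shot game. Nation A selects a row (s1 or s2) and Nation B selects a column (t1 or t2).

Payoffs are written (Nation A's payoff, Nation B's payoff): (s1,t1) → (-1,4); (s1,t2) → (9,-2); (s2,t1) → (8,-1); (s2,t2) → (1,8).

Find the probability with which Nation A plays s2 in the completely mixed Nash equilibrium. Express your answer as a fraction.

Let x be the probability that Nation A plays s1. In a completely mixed equilibrium, Nation B must be indifferent between t1 and t2.
Nation B's expected payoff from t1 is 4x − (1−x); from t2 it is −2x + 8(1−x).
Setting these equal: 5x − 1 = −10x + 8, so x = 3/5.
Therefore Nation A plays s2 with probability 1 − 3/5 = 2/5.

2/5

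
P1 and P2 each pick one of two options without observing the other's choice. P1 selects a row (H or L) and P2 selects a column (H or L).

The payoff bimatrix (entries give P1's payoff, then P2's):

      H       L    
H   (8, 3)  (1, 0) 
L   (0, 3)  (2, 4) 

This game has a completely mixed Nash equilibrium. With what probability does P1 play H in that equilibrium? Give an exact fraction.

Let p be the probability that P1 plays H. In a completely mixed equilibrium, P2 must be indifferent between H and L.
P2's expected payoff from H is 3p + 3(1−p); from L it is 4(1−p).
Setting these equal: 3 = −4p + 4, so p = 1/4.

1/4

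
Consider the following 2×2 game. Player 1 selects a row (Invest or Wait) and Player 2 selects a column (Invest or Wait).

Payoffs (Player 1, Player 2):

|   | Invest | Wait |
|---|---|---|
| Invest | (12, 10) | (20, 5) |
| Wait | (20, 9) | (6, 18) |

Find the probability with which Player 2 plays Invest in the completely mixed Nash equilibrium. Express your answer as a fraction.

7/11

Let c be the probability that Player 2 plays Invest. In a completely mixed equilibrium, Player 1 must be indifferent between Invest and Wait.
Player 1's expected payoff from Invest is 12c + 20(1−c); from Wait it is 20c + 6(1−c).
Setting these equal: −8c + 20 = 14c + 6, so c = 7/11.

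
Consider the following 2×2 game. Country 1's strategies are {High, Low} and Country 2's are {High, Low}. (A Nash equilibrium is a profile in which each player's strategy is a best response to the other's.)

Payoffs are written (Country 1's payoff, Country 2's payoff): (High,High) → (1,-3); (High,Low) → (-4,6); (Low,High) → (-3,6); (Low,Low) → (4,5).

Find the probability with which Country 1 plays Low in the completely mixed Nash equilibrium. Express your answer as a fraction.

9/10

Let x be the probability that Country 1 plays High. In a completely mixed equilibrium, Country 2 must be indifferent between High and Low.
Country 2's expected payoff from High is −3x + 6(1−x); from Low it is 6x + 5(1−x).
Setting these equal: −9x + 6 = x + 5, so x = 1/10.
Therefore Country 1 plays Low with probability 1 − 1/10 = 9/10.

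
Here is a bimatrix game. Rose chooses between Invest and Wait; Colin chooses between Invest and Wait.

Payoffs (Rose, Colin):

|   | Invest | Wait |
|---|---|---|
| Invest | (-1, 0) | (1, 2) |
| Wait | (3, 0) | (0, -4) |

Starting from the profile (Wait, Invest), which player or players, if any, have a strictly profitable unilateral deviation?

Rose at (Wait, Invest) earns 3; deviating to Invest yields -1 — not better.
Colin earns 0; deviating to Wait yields -4 — not better.
Neither player can strictly improve; the profile is a Nash equilibrium.

Neither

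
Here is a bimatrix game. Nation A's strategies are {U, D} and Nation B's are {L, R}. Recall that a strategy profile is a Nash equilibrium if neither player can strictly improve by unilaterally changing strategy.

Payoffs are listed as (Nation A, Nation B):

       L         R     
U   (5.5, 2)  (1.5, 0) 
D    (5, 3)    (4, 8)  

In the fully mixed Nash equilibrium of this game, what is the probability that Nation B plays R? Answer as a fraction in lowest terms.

1/6

Let c be the probability that Nation B plays L. In a completely mixed equilibrium, Nation A must be indifferent between U and D.
Nation A's expected payoff from U is 5.5c + 1.5(1−c); from D it is 5c + 4(1−c).
Setting these equal: 4c + 1.5 = c + 4, so c = 5/6.
Therefore Nation B plays R with probability 1 − 5/6 = 1/6.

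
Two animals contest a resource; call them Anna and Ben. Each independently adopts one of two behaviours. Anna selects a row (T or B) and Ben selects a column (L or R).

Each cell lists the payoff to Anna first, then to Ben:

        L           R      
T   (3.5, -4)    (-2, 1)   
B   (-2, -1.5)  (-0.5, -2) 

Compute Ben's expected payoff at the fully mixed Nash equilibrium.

First find p, the probability Anna plays T, from Ben's indifference between L and R: −4p − 1.5(1−p) = p − 2(1−p), giving p = 1/11.
Since Ben is indifferent in equilibrium, Ben's expected payoff equals the payoff from either column against (1/11, 10/11). Using L: −4(1/11) − 1.5(10/11) = -19/11.

-19/11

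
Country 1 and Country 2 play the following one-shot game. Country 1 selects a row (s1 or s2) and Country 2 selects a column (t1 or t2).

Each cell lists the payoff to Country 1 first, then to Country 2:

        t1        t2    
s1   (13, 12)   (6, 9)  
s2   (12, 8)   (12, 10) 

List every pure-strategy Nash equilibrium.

(s1, t1): Country 1 gets 13 ≥ 12 from s2, and Country 2 gets 12 ≥ 9 from t2 — Nash equilibrium.
(s1, t2): Country 1 prefers s2 (12 > 6); Country 2 prefers t1 (12 > 9) — not an equilibrium.
(s2, t1): Country 1 prefers s1 (13 > 12); Country 2 prefers t2 (10 > 8) — not an equilibrium.
(s2, t2): Country 1 gets 12 ≥ 6 from s1, and Country 2 gets 10 ≥ 8 from t1 — Nash equilibrium.

(s1, t1) and (s2, t2)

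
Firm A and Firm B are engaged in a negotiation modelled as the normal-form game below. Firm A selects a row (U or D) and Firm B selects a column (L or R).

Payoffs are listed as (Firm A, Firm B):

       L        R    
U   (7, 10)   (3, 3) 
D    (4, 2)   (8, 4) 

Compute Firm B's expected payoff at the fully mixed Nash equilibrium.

First find x, the probability Firm A plays U, from Firm B's indifference between L and R: 10x + 2(1−x) = 3x + 4(1−x), giving x = 2/9.
Since Firm B is indifferent in equilibrium, Firm B's expected payoff equals the payoff from either column against (2/9, 7/9). Using L: 10(2/9) + 2(7/9) = 34/9.

34/9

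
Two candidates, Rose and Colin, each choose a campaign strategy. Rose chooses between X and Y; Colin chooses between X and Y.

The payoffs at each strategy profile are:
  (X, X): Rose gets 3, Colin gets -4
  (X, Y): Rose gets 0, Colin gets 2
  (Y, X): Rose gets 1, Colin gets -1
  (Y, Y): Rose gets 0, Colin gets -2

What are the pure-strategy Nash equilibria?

(X, Y)

(X, X): Colin prefers Y (2 > -4) — not an equilibrium.
(X, Y): Rose gets 0 ≥ 0 from Y, and Colin gets 2 ≥ -4 from X — Nash equilibrium.
(Y, X): Rose prefers X (3 > 1) — not an equilibrium.
(Y, Y): Colin prefers X (-1 > -2) — not an equilibrium.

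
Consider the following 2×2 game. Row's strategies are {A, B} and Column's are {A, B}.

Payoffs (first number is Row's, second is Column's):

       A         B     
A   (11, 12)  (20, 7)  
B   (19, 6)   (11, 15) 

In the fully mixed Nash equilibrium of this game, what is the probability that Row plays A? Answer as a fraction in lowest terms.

9/14

Let x be the probability that Row plays A. In a completely mixed equilibrium, Column must be indifferent between A and B.
Column's expected payoff from A is 12x + 6(1−x); from B it is 7x + 15(1−x).
Setting these equal: 6x + 6 = −8x + 15, so x = 9/14.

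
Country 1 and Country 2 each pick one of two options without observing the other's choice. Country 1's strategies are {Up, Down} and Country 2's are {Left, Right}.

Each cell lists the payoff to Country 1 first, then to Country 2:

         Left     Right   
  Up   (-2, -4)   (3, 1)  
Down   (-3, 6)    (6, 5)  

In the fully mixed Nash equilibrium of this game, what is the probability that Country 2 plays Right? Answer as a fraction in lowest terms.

1/4

Let c be the probability that Country 2 plays Left. In a completely mixed equilibrium, Country 1 must be indifferent between Up and Down.
Country 1's expected payoff from Up is −2c + 3(1−c); from Down it is −3c + 6(1−c).
Setting these equal: −5c + 3 = −9c + 6, so c = 3/4.
Therefore Country 2 plays Right with probability 1 − 3/4 = 1/4.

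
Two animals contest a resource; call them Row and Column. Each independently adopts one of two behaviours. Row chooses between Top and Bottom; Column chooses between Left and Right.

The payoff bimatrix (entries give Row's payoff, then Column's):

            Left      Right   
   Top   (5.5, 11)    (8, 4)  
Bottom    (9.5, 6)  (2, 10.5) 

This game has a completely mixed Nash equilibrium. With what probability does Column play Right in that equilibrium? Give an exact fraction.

Let y be the probability that Column plays Left. In a completely mixed equilibrium, Row must be indifferent between Top and Bottom.
Row's expected payoff from Top is 5.5y + 8(1−y); from Bottom it is 9.5y + 2(1−y).
Setting these equal: −2.5y + 8 = 7.5y + 2, so y = 3/5.
Therefore Column plays Right with probability 1 − 3/5 = 2/5.

2/5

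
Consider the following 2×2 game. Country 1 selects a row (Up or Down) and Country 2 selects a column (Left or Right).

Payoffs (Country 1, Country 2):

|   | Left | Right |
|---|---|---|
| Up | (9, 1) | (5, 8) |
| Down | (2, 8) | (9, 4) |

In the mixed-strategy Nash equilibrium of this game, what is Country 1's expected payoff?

71/11

First find y, the probability Country 2 plays Left, from Country 1's indifference between Up and Down: 9y + 5(1−y) = 2y + 9(1−y), giving y = 4/11.
Since Country 1 is indifferent in equilibrium, Country 1's expected payoff equals the payoff from either row against (4/11, 7/11). Using Up: 9(4/11) + 5(7/11) = 71/11.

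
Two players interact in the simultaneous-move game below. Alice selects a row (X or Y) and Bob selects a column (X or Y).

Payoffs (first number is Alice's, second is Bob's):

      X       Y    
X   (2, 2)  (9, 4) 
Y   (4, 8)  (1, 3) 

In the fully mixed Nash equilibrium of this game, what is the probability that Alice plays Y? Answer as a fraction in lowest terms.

2/7

Let p be the probability that Alice plays X. In a completely mixed equilibrium, Bob must be indifferent between X and Y.
Bob's expected payoff from X is 2p + 8(1−p); from Y it is 4p + 3(1−p).
Setting these equal: −6p + 8 = p + 3, so p = 5/7.
Therefore Alice plays Y with probability 1 − 5/7 = 2/7.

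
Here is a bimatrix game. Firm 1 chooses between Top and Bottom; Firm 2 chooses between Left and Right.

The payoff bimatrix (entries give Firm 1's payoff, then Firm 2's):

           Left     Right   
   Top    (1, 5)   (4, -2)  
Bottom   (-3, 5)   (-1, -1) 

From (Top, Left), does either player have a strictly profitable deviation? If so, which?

Firm 1 at (Top, Left) earns 1; deviating to Bottom yields -3 — not better.
Firm 2 earns 5; deviating to Right yields -2 — not better.
Neither player can strictly improve; the profile is a Nash equilibrium.

Neither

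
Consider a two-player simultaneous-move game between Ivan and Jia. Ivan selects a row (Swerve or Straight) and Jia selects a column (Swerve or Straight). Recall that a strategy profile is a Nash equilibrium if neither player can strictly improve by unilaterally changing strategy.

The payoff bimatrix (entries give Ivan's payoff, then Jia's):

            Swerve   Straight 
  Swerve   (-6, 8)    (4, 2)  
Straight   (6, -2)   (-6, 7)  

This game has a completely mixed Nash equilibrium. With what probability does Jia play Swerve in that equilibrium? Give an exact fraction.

Let c be the probability that Jia plays Swerve. In a completely mixed equilibrium, Ivan must be indifferent between Swerve and Straight.
Ivan's expected payoff from Swerve is −6c + 4(1−c); from Straight it is 6c − 6(1−c).
Setting these equal: −10c + 4 = 12c − 6, so c = 5/11.

5/11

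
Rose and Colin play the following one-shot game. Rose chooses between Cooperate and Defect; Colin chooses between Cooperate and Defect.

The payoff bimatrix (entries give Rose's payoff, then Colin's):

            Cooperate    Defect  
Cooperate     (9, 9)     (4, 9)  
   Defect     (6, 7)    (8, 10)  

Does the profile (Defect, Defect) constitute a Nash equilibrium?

Yes

At (Defect, Defect), Rose earns 8; switching to Cooperate would give 4, so Rose has no profitable deviation.
Colin earns 10; switching to Cooperate would give 7, so Colin has no profitable deviation.
Neither player can gain by a unilateral deviation, so this profile is a Nash equilibrium.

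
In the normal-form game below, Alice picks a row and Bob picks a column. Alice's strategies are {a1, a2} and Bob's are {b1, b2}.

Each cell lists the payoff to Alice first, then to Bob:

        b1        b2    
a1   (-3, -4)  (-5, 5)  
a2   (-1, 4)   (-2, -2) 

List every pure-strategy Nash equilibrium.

(a2, b1)

(a1, b1): Alice prefers a2 (-1 > -3); Bob prefers b2 (5 > -4) — not an equilibrium.
(a1, b2): Alice prefers a2 (-2 > -5) — not an equilibrium.
(a2, b1): Alice gets -1 ≥ -3 from a1, and Bob gets 4 ≥ -2 from b2 — Nash equilibrium.
(a2, b2): Bob prefers b1 (4 > -2) — not an equilibrium.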